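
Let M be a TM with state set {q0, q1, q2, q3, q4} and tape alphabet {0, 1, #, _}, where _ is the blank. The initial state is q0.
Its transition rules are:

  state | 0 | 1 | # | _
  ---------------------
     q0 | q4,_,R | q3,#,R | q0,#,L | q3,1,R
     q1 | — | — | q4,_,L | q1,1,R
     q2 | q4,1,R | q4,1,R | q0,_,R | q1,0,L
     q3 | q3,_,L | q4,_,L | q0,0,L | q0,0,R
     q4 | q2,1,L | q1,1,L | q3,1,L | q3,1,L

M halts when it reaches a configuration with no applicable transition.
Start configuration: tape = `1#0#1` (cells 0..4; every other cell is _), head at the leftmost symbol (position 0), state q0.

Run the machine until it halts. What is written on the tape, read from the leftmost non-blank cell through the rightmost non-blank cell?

0#01001#1

q0 | ____[1]#0#1   read 1 → write #, move R, go to q3
q3 | ____#[#]0#1   read # → write 0, move L, go to q0
q0 | ____[#]00#1   read # → write #, move L, go to q0
q0 | ___[_]#00#1   read _ → write 1, move R, go to q3
q3 | ___1[#]00#1   read # → write 0, move L, go to q0
q0 | ___[1]000#1   read 1 → write #, move R, go to q3
q3 | ___#[0]00#1   read 0 → write _, move L, go to q3
q3 | ___[#]_00#1   read # → write 0, move L, go to q0
q0 | __[_]0_00#1   read _ → write 1, move R, go to q3
q3 | __1[0]_00#1   read 0 → write _, move L, go to q3
q3 | __[1]__00#1   read 1 → write _, move L, go to q4
q4 | _[_]___00#1   read _ → write 1, move L, go to q3
q3 | [_]1___00#1   read _ → write 0, move R, go to q0
q0 | 0[1]___00#1   read 1 → write #, move R, go to q3
q3 | 0#[_]__00#1   read _ → write 0, move R, go to q0
q0 | 0#0[_]_00#1   read _ → write 1, move R, go to q3
q3 | 0#01[_]00#1   read _ → write 0, move R, go to q0
q0 | 0#010[0]0#1   read 0 → write _, move R, go to q4
q4 | 0#010_[0]#1   read 0 → write 1, move L, go to q2
q2 | 0#010[_]1#1   read _ → write 0, move L, go to q1
q1 | 0#01[0]01#1
The non-blank tape span at halt is 0#01001#1.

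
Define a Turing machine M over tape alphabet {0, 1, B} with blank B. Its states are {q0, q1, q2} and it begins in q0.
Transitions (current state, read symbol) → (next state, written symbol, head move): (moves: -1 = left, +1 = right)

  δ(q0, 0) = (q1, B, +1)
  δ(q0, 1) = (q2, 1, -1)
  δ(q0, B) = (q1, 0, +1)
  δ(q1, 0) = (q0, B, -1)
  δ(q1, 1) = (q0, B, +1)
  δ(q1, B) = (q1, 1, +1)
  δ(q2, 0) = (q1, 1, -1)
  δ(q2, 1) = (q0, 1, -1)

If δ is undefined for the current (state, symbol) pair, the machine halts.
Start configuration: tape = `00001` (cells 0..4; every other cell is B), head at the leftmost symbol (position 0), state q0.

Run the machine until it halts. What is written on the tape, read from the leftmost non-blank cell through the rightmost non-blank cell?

1B1B01

q0 | B[0]0001   read 0 → write B, move +1, go to q1
q1 | BB[0]001   read 0 → write B, move -1, go to q0
q0 | B[B]B001   read B → write 0, move +1, go to q1
q1 | B0[B]001   read B → write 1, move +1, go to q1
q1 | B01[0]01   read 0 → write B, move -1, go to q0
q0 | B0[1]B01   read 1 → write 1, move -1, go to q2
q2 | B[0]1B01   read 0 → write 1, move -1, go to q1
q1 | [B]11B01   read B → write 1, move +1, go to q1
q1 | 1[1]1B01   read 1 → write B, move +1, go to q0
q0 | 1B[1]B01   read 1 → write 1, move -1, go to q2
q2 | 1[B]1B01
The non-blank tape span at halt is 1B1B01.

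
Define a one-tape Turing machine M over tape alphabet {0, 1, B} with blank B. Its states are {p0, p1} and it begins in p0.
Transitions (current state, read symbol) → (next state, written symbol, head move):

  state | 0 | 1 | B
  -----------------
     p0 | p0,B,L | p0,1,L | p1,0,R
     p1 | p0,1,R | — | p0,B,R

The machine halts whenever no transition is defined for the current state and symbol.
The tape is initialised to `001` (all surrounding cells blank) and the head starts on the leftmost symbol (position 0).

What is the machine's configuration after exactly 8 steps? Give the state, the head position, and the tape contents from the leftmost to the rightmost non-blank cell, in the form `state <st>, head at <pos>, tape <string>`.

state p1, head at 2, tape 0001

state=p0 head=0 tape=B[0]01   (p0,0)→(p0,B,L)
state=p0 head=-1 tape=[B]B01   (p0,B)→(p1,0,R)
state=p1 head=0 tape=0[B]01   (p1,B)→(p0,B,R)
state=p0 head=1 tape=0B[0]1   (p0,0)→(p0,B,L)
state=p0 head=0 tape=0[B]B1   (p0,B)→(p1,0,R)
state=p1 head=1 tape=00[B]1   (p1,B)→(p0,B,R)
state=p0 head=2 tape=00B[1]   (p0,1)→(p0,1,L)
state=p0 head=1 tape=00[B]1   (p0,B)→(p1,0,R)
state=p1 head=2 tape=000[1]
After 8 steps: state p1, head at 2, tape 0001.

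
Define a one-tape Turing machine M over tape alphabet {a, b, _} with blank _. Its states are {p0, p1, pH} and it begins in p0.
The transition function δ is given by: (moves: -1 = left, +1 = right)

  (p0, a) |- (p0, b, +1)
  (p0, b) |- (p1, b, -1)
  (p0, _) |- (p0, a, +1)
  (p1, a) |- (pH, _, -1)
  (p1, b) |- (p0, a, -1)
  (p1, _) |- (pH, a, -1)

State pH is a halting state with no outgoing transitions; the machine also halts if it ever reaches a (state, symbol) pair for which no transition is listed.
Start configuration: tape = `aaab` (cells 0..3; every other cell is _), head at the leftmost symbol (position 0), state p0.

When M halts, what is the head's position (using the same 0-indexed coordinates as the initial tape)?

state=p0 head=0 tape=___[a]aab   (p0,a)→(p0,b,+1)
state=p0 head=1 tape=___b[a]ab   (p0,a)→(p0,b,+1)
state=p0 head=2 tape=___bb[a]b   (p0,a)→(p0,b,+1)
state=p0 head=3 tape=___bbb[b]   (p0,b)→(p1,b,-1)
state=p1 head=2 tape=___bb[b]b   (p1,b)→(p0,a,-1)
state=p0 head=1 tape=___b[b]ab   (p0,b)→(p1,b,-1)
state=p1 head=0 tape=___[b]bab   (p1,b)→(p0,a,-1)
state=p0 head=-1 tape=__[_]abab   (p0,_)→(p0,a,+1)
state=p0 head=0 tape=__a[a]bab   (p0,a)→(p0,b,+1)
state=p0 head=1 tape=__ab[b]ab   (p0,b)→(p1,b,-1)
state=p1 head=0 tape=__a[b]bab   (p1,b)→(p0,a,-1)
state=p0 head=-1 tape=__[a]abab   (p0,a)→(p0,b,+1)
state=p0 head=0 tape=__b[a]bab   (p0,a)→(p0,b,+1)
state=p0 head=1 tape=__bb[b]ab   (p0,b)→(p1,b,-1)
state=p1 head=0 tape=__b[b]bab   (p1,b)→(p0,a,-1)
state=p0 head=-1 tape=__[b]abab   (p0,b)→(p1,b,-1)
state=p1 head=-2 tape=_[_]babab   (p1,_)→(pH,a,-1)
state=pH head=-3 tape=[_]ababab
At halt the head is at cell -3.

-3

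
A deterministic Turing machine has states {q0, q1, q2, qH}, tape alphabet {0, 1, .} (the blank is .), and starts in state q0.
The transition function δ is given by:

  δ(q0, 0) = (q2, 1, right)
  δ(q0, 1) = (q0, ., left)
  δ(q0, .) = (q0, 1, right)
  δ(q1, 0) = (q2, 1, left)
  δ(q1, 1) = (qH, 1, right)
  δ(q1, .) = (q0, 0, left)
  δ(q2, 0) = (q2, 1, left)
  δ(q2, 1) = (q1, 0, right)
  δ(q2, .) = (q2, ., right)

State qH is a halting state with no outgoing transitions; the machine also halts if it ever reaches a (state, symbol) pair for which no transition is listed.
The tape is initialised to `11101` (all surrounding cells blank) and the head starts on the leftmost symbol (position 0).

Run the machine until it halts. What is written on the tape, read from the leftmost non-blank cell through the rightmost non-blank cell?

111111101

state=q0 head=0 tape=...[1]1101..   (q0,1)→(q0,.,left)
state=q0 head=-1 tape=..[.].1101..   (q0,.)→(q0,1,right)
state=q0 head=0 tape=..1[.]1101..   (q0,.)→(q0,1,right)
state=q0 head=1 tape=..11[1]101..   (q0,1)→(q0,.,left)
state=q0 head=0 tape=..1[1].101..   (q0,1)→(q0,.,left)
state=q0 head=-1 tape=..[1]..101..   (q0,1)→(q0,.,left)
state=q0 head=-2 tape=.[.]...101..   (q0,.)→(q0,1,right)
state=q0 head=-1 tape=.1[.]..101..   (q0,.)→(q0,1,right)
state=q0 head=0 tape=.11[.].101..   (q0,.)→(q0,1,right)
state=q0 head=1 tape=.111[.]101..   (q0,.)→(q0,1,right)
state=q0 head=2 tape=.1111[1]01..   (q0,1)→(q0,.,left)
state=q0 head=1 tape=.111[1].01..   (q0,1)→(q0,.,left)
state=q0 head=0 tape=.11[1]..01..   (q0,1)→(q0,.,left)
state=q0 head=-1 tape=.1[1]...01..   (q0,1)→(q0,.,left)
state=q0 head=-2 tape=.[1]....01..   (q0,1)→(q0,.,left)
state=q0 head=-3 tape=[.].....01..   (q0,.)→(q0,1,right)
state=q0 head=-2 tape=1[.]....01..   (q0,.)→(q0,1,right)
state=q0 head=-1 tape=11[.]...01..   (q0,.)→(q0,1,right)
state=q0 head=0 tape=111[.]..01..   (q0,.)→(q0,1,right)
state=q0 head=1 tape=1111[.].01..   (q0,.)→(q0,1,right)
state=q0 head=2 tape=11111[.]01..   (q0,.)→(q0,1,right)
state=q0 head=3 tape=111111[0]1..   (q0,0)→(q2,1,right)
state=q2 head=4 tape=1111111[1]..   (q2,1)→(q1,0,right)
state=q1 head=5 tape=11111110[.].   (q1,.)→(q0,0,left)
state=q0 head=4 tape=1111111[0]0.   (q0,0)→(q2,1,right)
state=q2 head=5 tape=11111111[0].   (q2,0)→(q2,1,left)
state=q2 head=4 tape=1111111[1]1.   (q2,1)→(q1,0,right)
state=q1 head=5 tape=11111110[1].   (q1,1)→(qH,1,right)
state=qH head=6 tape=111111101[.]
The non-blank tape span at halt is 111111101.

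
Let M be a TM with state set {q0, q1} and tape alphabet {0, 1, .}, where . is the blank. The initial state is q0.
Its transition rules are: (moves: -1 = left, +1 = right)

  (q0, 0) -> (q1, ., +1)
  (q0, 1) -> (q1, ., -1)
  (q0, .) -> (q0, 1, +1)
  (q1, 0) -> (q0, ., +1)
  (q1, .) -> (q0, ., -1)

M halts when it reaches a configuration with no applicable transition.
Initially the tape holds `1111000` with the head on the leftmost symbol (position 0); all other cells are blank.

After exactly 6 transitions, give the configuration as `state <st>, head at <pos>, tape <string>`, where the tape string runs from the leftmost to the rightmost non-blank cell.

state=q0 head=0 tape=..[1]111000   (q0,1)→(q1,.,-1)
state=q1 head=-1 tape=.[.].111000   (q1,.)→(q0,.,-1)
state=q0 head=-2 tape=[.]..111000   (q0,.)→(q0,1,+1)
state=q0 head=-1 tape=1[.].111000   (q0,.)→(q0,1,+1)
state=q0 head=0 tape=11[.]111000   (q0,.)→(q0,1,+1)
state=q0 head=1 tape=111[1]11000   (q0,1)→(q1,.,-1)
state=q1 head=0 tape=11[1].11000
After 6 steps: state q1, head at 0, tape 111.11000.

state q1, head at 0, tape 111.11000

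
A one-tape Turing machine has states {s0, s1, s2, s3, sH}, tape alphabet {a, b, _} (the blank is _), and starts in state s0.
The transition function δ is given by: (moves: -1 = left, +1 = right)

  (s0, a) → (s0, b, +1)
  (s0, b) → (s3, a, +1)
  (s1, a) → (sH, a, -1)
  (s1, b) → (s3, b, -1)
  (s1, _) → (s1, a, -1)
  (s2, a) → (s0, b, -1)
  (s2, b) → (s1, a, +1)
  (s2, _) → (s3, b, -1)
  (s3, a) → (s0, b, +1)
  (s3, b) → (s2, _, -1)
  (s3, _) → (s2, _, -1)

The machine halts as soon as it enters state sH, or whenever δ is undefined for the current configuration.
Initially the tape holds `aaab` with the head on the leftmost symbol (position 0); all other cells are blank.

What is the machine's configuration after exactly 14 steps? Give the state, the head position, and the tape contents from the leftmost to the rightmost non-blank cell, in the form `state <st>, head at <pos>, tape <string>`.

state s2, head at 0, tape a

s0 | [a]aab_   read a → write b, move +1, go to s0
s0 | b[a]ab_   read a → write b, move +1, go to s0
s0 | bb[a]b_   read a → write b, move +1, go to s0
s0 | bbb[b]_   read b → write a, move +1, go to s3
s3 | bbba[_]   read _ → write _, move -1, go to s2
s2 | bbb[a]_   read a → write b, move -1, go to s0
s0 | bb[b]b_   read b → write a, move +1, go to s3
s3 | bba[b]_   read b → write _, move -1, go to s2
s2 | bb[a]__   read a → write b, move -1, go to s0
s0 | b[b]b__   read b → write a, move +1, go to s3
s3 | ba[b]__   read b → write _, move -1, go to s2
s2 | b[a]___   read a → write b, move -1, go to s0
s0 | [b]b___   read b → write a, move +1, go to s3
s3 | a[b]___   read b → write _, move -1, go to s2
s2 | [a]____
After 14 steps: state s2, head at 0, tape a.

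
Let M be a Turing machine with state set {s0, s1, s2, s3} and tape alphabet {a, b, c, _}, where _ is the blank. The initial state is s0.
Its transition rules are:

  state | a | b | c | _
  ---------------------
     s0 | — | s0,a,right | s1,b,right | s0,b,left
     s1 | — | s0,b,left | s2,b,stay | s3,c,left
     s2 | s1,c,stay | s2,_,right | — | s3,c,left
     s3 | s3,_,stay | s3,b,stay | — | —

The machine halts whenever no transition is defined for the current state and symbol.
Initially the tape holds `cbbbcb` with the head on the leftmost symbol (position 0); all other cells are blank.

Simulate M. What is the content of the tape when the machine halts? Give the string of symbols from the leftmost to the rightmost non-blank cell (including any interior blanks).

aaaaaab

state=s0 head=0 tape=[c]bbbcb_   (s0,c)→(s1,b,right)
state=s1 head=1 tape=b[b]bbcb_   (s1,b)→(s0,b,left)
state=s0 head=0 tape=[b]bbbcb_   (s0,b)→(s0,a,right)
state=s0 head=1 tape=a[b]bbcb_   (s0,b)→(s0,a,right)
state=s0 head=2 tape=aa[b]bcb_   (s0,b)→(s0,a,right)
state=s0 head=3 tape=aaa[b]cb_   (s0,b)→(s0,a,right)
state=s0 head=4 tape=aaaa[c]b_   (s0,c)→(s1,b,right)
state=s1 head=5 tape=aaaab[b]_   (s1,b)→(s0,b,left)
state=s0 head=4 tape=aaaa[b]b_   (s0,b)→(s0,a,right)
state=s0 head=5 tape=aaaaa[b]_   (s0,b)→(s0,a,right)
state=s0 head=6 tape=aaaaaa[_]   (s0,_)→(s0,b,left)
state=s0 head=5 tape=aaaaa[a]b
The non-blank tape span at halt is aaaaaab.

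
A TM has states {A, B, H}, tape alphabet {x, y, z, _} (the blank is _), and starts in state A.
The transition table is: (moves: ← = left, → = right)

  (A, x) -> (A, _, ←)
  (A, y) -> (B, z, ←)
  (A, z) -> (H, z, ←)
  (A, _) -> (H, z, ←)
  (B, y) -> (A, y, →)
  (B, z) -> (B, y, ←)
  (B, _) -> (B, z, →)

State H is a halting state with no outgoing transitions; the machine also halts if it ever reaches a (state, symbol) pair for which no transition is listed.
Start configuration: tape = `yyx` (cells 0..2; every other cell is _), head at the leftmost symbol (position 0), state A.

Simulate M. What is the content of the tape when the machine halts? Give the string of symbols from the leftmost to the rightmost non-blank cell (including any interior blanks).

zyzyx

state=A head=0 tape=__[y]yx   (A,y)→(B,z,←)
state=B head=-1 tape=_[_]zyx   (B,_)→(B,z,→)
state=B head=0 tape=_z[z]yx   (B,z)→(B,y,←)
state=B head=-1 tape=_[z]yyx   (B,z)→(B,y,←)
state=B head=-2 tape=[_]yyyx   (B,_)→(B,z,→)
state=B head=-1 tape=z[y]yyx   (B,y)→(A,y,→)
state=A head=0 tape=zy[y]yx   (A,y)→(B,z,←)
state=B head=-1 tape=z[y]zyx   (B,y)→(A,y,→)
state=A head=0 tape=zy[z]yx   (A,z)→(H,z,←)
state=H head=-1 tape=z[y]zyx
The non-blank tape span at halt is zyzyx.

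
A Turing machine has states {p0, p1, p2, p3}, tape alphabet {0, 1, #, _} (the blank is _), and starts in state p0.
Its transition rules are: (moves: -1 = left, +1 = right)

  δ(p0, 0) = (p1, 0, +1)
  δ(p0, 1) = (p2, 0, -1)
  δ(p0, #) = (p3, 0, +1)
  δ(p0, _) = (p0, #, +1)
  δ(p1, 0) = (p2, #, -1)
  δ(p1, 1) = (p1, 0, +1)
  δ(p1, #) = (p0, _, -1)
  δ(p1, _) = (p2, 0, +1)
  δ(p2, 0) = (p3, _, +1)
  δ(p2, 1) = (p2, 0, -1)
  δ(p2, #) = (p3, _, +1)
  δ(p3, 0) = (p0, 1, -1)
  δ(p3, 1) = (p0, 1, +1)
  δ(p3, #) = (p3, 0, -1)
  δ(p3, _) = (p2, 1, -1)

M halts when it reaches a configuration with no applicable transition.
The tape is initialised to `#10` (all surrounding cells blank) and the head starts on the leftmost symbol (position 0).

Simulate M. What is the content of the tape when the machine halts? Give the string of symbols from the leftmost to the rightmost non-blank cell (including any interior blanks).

0100

state=p0 head=0 tape=[#]10__   (p0,#)→(p3,0,+1)
state=p3 head=1 tape=0[1]0__   (p3,1)→(p0,1,+1)
state=p0 head=2 tape=01[0]__   (p0,0)→(p1,0,+1)
state=p1 head=3 tape=010[_]_   (p1,_)→(p2,0,+1)
state=p2 head=4 tape=0100[_]
The non-blank tape span at halt is 0100.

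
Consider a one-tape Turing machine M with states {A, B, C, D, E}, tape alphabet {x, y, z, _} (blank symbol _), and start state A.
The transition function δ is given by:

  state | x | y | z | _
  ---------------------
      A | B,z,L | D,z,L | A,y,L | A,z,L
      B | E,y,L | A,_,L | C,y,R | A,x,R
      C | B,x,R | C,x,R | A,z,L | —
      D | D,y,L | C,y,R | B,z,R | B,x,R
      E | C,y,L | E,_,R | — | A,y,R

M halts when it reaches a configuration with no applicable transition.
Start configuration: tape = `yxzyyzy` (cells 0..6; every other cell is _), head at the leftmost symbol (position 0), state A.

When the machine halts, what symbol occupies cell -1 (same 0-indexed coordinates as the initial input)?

x

A | _[y]xzyyzy   read y → write z, move L, go to D
D | [_]zxzyyzy   read _ → write x, move R, go to B
B | x[z]xzyyzy   read z → write y, move R, go to C
C | xy[x]zyyzy   read x → write x, move R, go to B
B | xyx[z]yyzy   read z → write y, move R, go to C
C | xyxy[y]yzy   read y → write x, move R, go to C
C | xyxyx[y]zy   read y → write x, move R, go to C
C | xyxyxx[z]y   read z → write z, move L, go to A
A | xyxyx[x]zy   read x → write z, move L, go to B
B | xyxy[x]zzy   read x → write y, move L, go to E
E | xyx[y]yzzy   read y → write _, move R, go to E
E | xyx_[y]zzy   read y → write _, move R, go to E
E | xyx__[z]zy
Cell -1 holds x when M halts.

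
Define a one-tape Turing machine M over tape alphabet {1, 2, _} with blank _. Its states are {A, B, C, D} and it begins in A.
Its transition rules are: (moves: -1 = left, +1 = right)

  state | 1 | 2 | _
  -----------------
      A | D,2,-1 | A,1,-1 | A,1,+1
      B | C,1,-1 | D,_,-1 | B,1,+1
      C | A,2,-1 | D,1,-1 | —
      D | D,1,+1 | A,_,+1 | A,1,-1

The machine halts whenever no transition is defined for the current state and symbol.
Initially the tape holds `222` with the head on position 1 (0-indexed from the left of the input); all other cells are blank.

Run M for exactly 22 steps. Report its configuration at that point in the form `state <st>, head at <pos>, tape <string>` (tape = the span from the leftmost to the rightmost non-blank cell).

A | ___2[2]2   read 2 → write 1, move -1, go to A
A | ___[2]12   read 2 → write 1, move -1, go to A
A | __[_]112   read _ → write 1, move +1, go to A
A | __1[1]12   read 1 → write 2, move -1, go to D
D | __[1]212   read 1 → write 1, move +1, go to D
D | __1[2]12   read 2 → write _, move +1, go to A
A | __1_[1]2   read 1 → write 2, move -1, go to D
D | __1[_]22   read _ → write 1, move -1, go to A
A | __[1]122   read 1 → write 2, move -1, go to D
D | _[_]2122   read _ → write 1, move -1, go to A
A | [_]12122   read _ → write 1, move +1, go to A
A | 1[1]2122   read 1 → write 2, move -1, go to D
D | [1]22122   read 1 → write 1, move +1, go to D
D | 1[2]2122   read 2 → write _, move +1, go to A
A | 1_[2]122   read 2 → write 1, move -1, go to A
A | 1[_]1122   read _ → write 1, move +1, go to A
A | 11[1]122   read 1 → write 2, move -1, go to D
D | 1[1]2122   read 1 → write 1, move +1, go to D
D | 11[2]122   read 2 → write _, move +1, go to A
A | 11_[1]22   read 1 → write 2, move -1, go to D
D | 11[_]222   read _ → write 1, move -1, go to A
A | 1[1]1222   read 1 → write 2, move -1, go to D
D | [1]21222
After 22 steps: state D, head at -3, tape 121222.

state D, head at -3, tape 121222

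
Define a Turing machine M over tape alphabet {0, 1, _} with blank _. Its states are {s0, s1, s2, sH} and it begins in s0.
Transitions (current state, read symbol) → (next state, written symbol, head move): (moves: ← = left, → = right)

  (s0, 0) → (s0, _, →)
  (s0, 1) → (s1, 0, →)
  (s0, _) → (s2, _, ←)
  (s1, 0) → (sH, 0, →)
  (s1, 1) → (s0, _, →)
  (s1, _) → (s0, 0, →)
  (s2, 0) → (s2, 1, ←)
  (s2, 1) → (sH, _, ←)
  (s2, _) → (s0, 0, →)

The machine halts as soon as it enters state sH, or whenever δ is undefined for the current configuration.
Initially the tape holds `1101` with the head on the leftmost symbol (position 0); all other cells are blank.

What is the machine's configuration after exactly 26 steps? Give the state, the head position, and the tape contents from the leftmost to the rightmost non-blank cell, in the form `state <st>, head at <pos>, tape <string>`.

s0 | [1]101___   read 1 → write 0, move →, go to s1
s1 | 0[1]01___   read 1 → write _, move →, go to s0
s0 | 0_[0]1___   read 0 → write _, move →, go to s0
s0 | 0__[1]___   read 1 → write 0, move →, go to s1
s1 | 0__0[_]__   read _ → write 0, move →, go to s0
s0 | 0__00[_]_   read _ → write _, move ←, go to s2
s2 | 0__0[0]__   read 0 → write 1, move ←, go to s2
s2 | 0__[0]1__   read 0 → write 1, move ←, go to s2
s2 | 0_[_]11__   read _ → write 0, move →, go to s0
s0 | 0_0[1]1__   read 1 → write 0, move →, go to s1
s1 | 0_00[1]__   read 1 → write _, move →, go to s0
s0 | 0_00_[_]_   read _ → write _, move ←, go to s2
s2 | 0_00[_]__   read _ → write 0, move →, go to s0
s0 | 0_000[_]_   read _ → write _, move ←, go to s2
s2 | 0_00[0]__   read 0 → write 1, move ←, go to s2
s2 | 0_0[0]1__   read 0 → write 1, move ←, go to s2
s2 | 0_[0]11__   read 0 → write 1, move ←, go to s2
s2 | 0[_]111__   read _ → write 0, move →, go to s0
s0 | 00[1]11__   read 1 → write 0, move →, go to s1
s1 | 000[1]1__   read 1 → write _, move →, go to s0
s0 | 000_[1]__   read 1 → write 0, move →, go to s1
s1 | 000_0[_]_   read _ → write 0, move →, go to s0
s0 | 000_00[_]   read _ → write _, move ←, go to s2
s2 | 000_0[0]_   read 0 → write 1, move ←, go to s2
s2 | 000_[0]1_   read 0 → write 1, move ←, go to s2
s2 | 000[_]11_   read _ → write 0, move →, go to s0
s0 | 0000[1]1_
After 26 steps: state s0, head at 4, tape 000011.

state s0, head at 4, tape 000011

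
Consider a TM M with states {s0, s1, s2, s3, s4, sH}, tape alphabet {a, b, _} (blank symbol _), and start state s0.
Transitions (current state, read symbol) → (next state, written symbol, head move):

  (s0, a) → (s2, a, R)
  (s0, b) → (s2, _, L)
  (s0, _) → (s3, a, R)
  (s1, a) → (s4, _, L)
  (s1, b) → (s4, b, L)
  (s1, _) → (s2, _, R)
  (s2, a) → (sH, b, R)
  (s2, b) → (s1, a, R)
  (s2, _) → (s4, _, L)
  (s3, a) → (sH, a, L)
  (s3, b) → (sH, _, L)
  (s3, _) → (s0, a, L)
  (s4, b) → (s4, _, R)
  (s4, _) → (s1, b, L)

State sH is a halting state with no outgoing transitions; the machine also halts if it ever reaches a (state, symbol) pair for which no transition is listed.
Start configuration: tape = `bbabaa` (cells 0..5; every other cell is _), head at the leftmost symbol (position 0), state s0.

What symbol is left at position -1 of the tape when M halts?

a

state=s0 head=0 tape=____[b]babaa   (s0,b)→(s2,_,L)
state=s2 head=-1 tape=___[_]_babaa   (s2,_)→(s4,_,L)
state=s4 head=-2 tape=__[_]__babaa   (s4,_)→(s1,b,L)
state=s1 head=-3 tape=_[_]b__babaa   (s1,_)→(s2,_,R)
state=s2 head=-2 tape=__[b]__babaa   (s2,b)→(s1,a,R)
state=s1 head=-1 tape=__a[_]_babaa   (s1,_)→(s2,_,R)
state=s2 head=0 tape=__a_[_]babaa   (s2,_)→(s4,_,L)
state=s4 head=-1 tape=__a[_]_babaa   (s4,_)→(s1,b,L)
state=s1 head=-2 tape=__[a]b_babaa   (s1,a)→(s4,_,L)
state=s4 head=-3 tape=_[_]_b_babaa   (s4,_)→(s1,b,L)
state=s1 head=-4 tape=[_]b_b_babaa   (s1,_)→(s2,_,R)
state=s2 head=-3 tape=_[b]_b_babaa   (s2,b)→(s1,a,R)
state=s1 head=-2 tape=_a[_]b_babaa   (s1,_)→(s2,_,R)
state=s2 head=-1 tape=_a_[b]_babaa   (s2,b)→(s1,a,R)
state=s1 head=0 tape=_a_a[_]babaa   (s1,_)→(s2,_,R)
state=s2 head=1 tape=_a_a_[b]abaa   (s2,b)→(s1,a,R)
state=s1 head=2 tape=_a_a_a[a]baa   (s1,a)→(s4,_,L)
state=s4 head=1 tape=_a_a_[a]_baa
Cell -1 holds a when M halts.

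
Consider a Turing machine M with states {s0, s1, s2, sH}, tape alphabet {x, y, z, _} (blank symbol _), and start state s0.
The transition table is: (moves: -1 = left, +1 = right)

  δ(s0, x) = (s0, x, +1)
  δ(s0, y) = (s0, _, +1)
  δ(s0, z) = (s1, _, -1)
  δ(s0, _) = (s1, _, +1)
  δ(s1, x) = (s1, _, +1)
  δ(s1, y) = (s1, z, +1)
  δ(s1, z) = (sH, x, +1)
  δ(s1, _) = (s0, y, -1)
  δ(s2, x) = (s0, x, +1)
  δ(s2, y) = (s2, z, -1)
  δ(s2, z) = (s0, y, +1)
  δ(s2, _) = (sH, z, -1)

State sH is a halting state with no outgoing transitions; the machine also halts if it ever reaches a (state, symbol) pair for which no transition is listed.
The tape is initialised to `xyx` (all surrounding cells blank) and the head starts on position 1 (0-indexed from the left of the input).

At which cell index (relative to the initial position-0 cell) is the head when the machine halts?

6

s0 | x[y]x_____   read y → write _, move +1, go to s0
s0 | x_[x]_____   read x → write x, move +1, go to s0
s0 | x_x[_]____   read _ → write _, move +1, go to s1
s1 | x_x_[_]___   read _ → write y, move -1, go to s0
s0 | x_x[_]y___   read _ → write _, move +1, go to s1
s1 | x_x_[y]___   read y → write z, move +1, go to s1
s1 | x_x_z[_]__   read _ → write y, move -1, go to s0
s0 | x_x_[z]y__   read z → write _, move -1, go to s1
s1 | x_x[_]_y__   read _ → write y, move -1, go to s0
s0 | x_[x]y_y__   read x → write x, move +1, go to s0
s0 | x_x[y]_y__   read y → write _, move +1, go to s0
s0 | x_x_[_]y__   read _ → write _, move +1, go to s1
s1 | x_x__[y]__   read y → write z, move +1, go to s1
s1 | x_x__z[_]_   read _ → write y, move -1, go to s0
s0 | x_x__[z]y_   read z → write _, move -1, go to s1
s1 | x_x_[_]_y_   read _ → write y, move -1, go to s0
s0 | x_x[_]y_y_   read _ → write _, move +1, go to s1
s1 | x_x_[y]_y_   read y → write z, move +1, go to s1
s1 | x_x_z[_]y_   read _ → write y, move -1, go to s0
s0 | x_x_[z]yy_   read z → write _, move -1, go to s1
s1 | x_x[_]_yy_   read _ → write y, move -1, go to s0
s0 | x_[x]y_yy_   read x → write x, move +1, go to s0
s0 | x_x[y]_yy_   read y → write _, move +1, go to s0
s0 | x_x_[_]yy_   read _ → write _, move +1, go to s1
s1 | x_x__[y]y_   read y → write z, move +1, go to s1
s1 | x_x__z[y]_   read y → write z, move +1, go to s1
s1 | x_x__zz[_]   read _ → write y, move -1, go to s0
s0 | x_x__z[z]y   read z → write _, move -1, go to s1
s1 | x_x__[z]_y   read z → write x, move +1, go to sH
sH | x_x__x[_]y
At halt the head is at cell 6.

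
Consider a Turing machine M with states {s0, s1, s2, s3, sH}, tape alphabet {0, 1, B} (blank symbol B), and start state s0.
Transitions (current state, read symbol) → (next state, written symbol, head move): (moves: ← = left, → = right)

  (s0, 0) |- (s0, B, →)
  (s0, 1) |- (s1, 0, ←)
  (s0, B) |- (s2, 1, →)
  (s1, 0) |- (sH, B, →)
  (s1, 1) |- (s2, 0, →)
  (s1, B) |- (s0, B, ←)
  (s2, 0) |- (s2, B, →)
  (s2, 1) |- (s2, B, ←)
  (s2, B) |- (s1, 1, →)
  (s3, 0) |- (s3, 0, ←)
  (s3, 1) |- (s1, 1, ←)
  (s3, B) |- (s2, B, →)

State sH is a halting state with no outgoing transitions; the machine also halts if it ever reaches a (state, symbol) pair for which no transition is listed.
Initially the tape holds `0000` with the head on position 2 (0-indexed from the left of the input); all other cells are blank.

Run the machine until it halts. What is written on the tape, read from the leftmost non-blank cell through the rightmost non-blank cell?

state=s0 head=2 tape=00[0]0BBBBB   (s0,0)→(s0,B,→)
state=s0 head=3 tape=00B[0]BBBBB   (s0,0)→(s0,B,→)
state=s0 head=4 tape=00BB[B]BBBB   (s0,B)→(s2,1,→)
state=s2 head=5 tape=00BB1[B]BBB   (s2,B)→(s1,1,→)
state=s1 head=6 tape=00BB11[B]BB   (s1,B)→(s0,B,←)
state=s0 head=5 tape=00BB1[1]BBB   (s0,1)→(s1,0,←)
state=s1 head=4 tape=00BB[1]0BBB   (s1,1)→(s2,0,→)
state=s2 head=5 tape=00BB0[0]BBB   (s2,0)→(s2,B,→)
state=s2 head=6 tape=00BB0B[B]BB   (s2,B)→(s1,1,→)
state=s1 head=7 tape=00BB0B1[B]B   (s1,B)→(s0,B,←)
state=s0 head=6 tape=00BB0B[1]BB   (s0,1)→(s1,0,←)
state=s1 head=5 tape=00BB0[B]0BB   (s1,B)→(s0,B,←)
state=s0 head=4 tape=00BB[0]B0BB   (s0,0)→(s0,B,→)
state=s0 head=5 tape=00BBB[B]0BB   (s0,B)→(s2,1,→)
state=s2 head=6 tape=00BBB1[0]BB   (s2,0)→(s2,B,→)
state=s2 head=7 tape=00BBB1B[B]B   (s2,B)→(s1,1,→)
state=s1 head=8 tape=00BBB1B1[B]   (s1,B)→(s0,B,←)
state=s0 head=7 tape=00BBB1B[1]B   (s0,1)→(s1,0,←)
state=s1 head=6 tape=00BBB1[B]0B   (s1,B)→(s0,B,←)
state=s0 head=5 tape=00BBB[1]B0B   (s0,1)→(s1,0,←)
state=s1 head=4 tape=00BB[B]0B0B   (s1,B)→(s0,B,←)
state=s0 head=3 tape=00B[B]B0B0B   (s0,B)→(s2,1,→)
state=s2 head=4 tape=00B1[B]0B0B   (s2,B)→(s1,1,→)
state=s1 head=5 tape=00B11[0]B0B   (s1,0)→(sH,B,→)
state=sH head=6 tape=00B11B[B]0B
The non-blank tape span at halt is 00B11BB0.

00B11BB0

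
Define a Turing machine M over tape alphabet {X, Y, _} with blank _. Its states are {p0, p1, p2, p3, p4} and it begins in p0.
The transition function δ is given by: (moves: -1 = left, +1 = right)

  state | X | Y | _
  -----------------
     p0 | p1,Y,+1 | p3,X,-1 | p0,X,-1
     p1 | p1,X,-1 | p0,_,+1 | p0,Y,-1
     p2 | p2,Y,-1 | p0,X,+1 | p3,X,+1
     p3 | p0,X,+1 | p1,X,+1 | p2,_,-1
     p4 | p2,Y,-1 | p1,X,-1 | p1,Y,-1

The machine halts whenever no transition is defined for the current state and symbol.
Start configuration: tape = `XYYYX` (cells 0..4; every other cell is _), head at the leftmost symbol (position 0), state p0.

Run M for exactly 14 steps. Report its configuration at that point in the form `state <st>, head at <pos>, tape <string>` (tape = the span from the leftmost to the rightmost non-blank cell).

state p0, head at 4, tape Y_X

state=p0 head=0 tape=[X]YYYX   (p0,X)→(p1,Y,+1)
state=p1 head=1 tape=Y[Y]YYX   (p1,Y)→(p0,_,+1)
state=p0 head=2 tape=Y_[Y]YX   (p0,Y)→(p3,X,-1)
state=p3 head=1 tape=Y[_]XYX   (p3,_)→(p2,_,-1)
state=p2 head=0 tape=[Y]_XYX   (p2,Y)→(p0,X,+1)
state=p0 head=1 tape=X[_]XYX   (p0,_)→(p0,X,-1)
state=p0 head=0 tape=[X]XXYX   (p0,X)→(p1,Y,+1)
state=p1 head=1 tape=Y[X]XYX   (p1,X)→(p1,X,-1)
state=p1 head=0 tape=[Y]XXYX   (p1,Y)→(p0,_,+1)
state=p0 head=1 tape=_[X]XYX   (p0,X)→(p1,Y,+1)
state=p1 head=2 tape=_Y[X]YX   (p1,X)→(p1,X,-1)
state=p1 head=1 tape=_[Y]XYX   (p1,Y)→(p0,_,+1)
state=p0 head=2 tape=__[X]YX   (p0,X)→(p1,Y,+1)
state=p1 head=3 tape=__Y[Y]X   (p1,Y)→(p0,_,+1)
state=p0 head=4 tape=__Y_[X]
After 14 steps: state p0, head at 4, tape Y_X.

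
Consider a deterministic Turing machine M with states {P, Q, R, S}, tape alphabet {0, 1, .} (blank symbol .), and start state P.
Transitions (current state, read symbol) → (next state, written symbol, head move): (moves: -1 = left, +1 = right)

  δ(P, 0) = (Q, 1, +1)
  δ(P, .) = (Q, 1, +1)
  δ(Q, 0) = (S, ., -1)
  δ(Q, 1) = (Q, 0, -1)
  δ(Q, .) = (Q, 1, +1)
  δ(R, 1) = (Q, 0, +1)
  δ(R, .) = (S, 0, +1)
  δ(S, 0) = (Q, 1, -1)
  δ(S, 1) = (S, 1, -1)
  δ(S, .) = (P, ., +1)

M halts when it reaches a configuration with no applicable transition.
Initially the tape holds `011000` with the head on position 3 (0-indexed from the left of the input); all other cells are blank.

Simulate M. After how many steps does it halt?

13

P | ...011[0]00   read 0 → write 1, move +1, go to Q
Q | ...0111[0]0   read 0 → write ., move -1, go to S
S | ...011[1].0   read 1 → write 1, move -1, go to S
S | ...01[1]1.0   read 1 → write 1, move -1, go to S
S | ...0[1]11.0   read 1 → write 1, move -1, go to S
S | ...[0]111.0   read 0 → write 1, move -1, go to Q
Q | ..[.]1111.0   read . → write 1, move +1, go to Q
Q | ..1[1]111.0   read 1 → write 0, move -1, go to Q
Q | ..[1]0111.0   read 1 → write 0, move -1, go to Q
Q | .[.]00111.0   read . → write 1, move +1, go to Q
Q | .1[0]0111.0   read 0 → write ., move -1, go to S
S | .[1].0111.0   read 1 → write 1, move -1, go to S
S | [.]1.0111.0   read . → write ., move +1, go to P
P | .[1].0111.0
M halts after 13 transitions.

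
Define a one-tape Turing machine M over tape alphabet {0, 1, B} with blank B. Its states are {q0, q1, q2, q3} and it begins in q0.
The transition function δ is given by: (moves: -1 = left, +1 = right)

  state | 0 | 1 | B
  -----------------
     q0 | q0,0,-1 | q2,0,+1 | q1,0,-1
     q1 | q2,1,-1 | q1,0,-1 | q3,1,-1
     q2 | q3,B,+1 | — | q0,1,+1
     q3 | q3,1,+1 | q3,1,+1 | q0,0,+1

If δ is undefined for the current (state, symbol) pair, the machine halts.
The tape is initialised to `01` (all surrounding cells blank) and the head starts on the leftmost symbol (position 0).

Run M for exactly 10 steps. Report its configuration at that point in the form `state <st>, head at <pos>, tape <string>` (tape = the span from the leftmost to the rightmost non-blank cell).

state q1, head at 2, tape 00B1100

q0 | BBB[0]1BB   read 0 → write 0, move -1, go to q0
q0 | BB[B]01BB   read B → write 0, move -1, go to q1
q1 | B[B]001BB   read B → write 1, move -1, go to q3
q3 | [B]1001BB   read B → write 0, move +1, go to q0
q0 | 0[1]001BB   read 1 → write 0, move +1, go to q2
q2 | 00[0]01BB   read 0 → write B, move +1, go to q3
q3 | 00B[0]1BB   read 0 → write 1, move +1, go to q3
q3 | 00B1[1]BB   read 1 → write 1, move +1, go to q3
q3 | 00B11[B]B   read B → write 0, move +1, go to q0
q0 | 00B110[B]   read B → write 0, move -1, go to q1
q1 | 00B11[0]0
After 10 steps: state q1, head at 2, tape 00B1100.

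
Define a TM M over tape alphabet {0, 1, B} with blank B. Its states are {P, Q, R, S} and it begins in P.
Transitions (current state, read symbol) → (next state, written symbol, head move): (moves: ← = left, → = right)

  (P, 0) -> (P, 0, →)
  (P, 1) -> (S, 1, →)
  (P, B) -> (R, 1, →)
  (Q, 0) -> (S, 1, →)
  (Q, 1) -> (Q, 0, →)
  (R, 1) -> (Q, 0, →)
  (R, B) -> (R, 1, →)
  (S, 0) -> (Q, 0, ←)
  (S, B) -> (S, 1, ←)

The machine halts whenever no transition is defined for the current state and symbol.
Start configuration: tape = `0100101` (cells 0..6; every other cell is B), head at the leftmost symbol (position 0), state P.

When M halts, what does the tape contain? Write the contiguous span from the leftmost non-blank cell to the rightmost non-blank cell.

0001101

P | [0]100101   read 0 → write 0, move →, go to P
P | 0[1]00101   read 1 → write 1, move →, go to S
S | 01[0]0101   read 0 → write 0, move ←, go to Q
Q | 0[1]00101   read 1 → write 0, move →, go to Q
Q | 00[0]0101   read 0 → write 1, move →, go to S
S | 001[0]101   read 0 → write 0, move ←, go to Q
Q | 00[1]0101   read 1 → write 0, move →, go to Q
Q | 000[0]101   read 0 → write 1, move →, go to S
S | 0001[1]01
The non-blank tape span at halt is 0001101.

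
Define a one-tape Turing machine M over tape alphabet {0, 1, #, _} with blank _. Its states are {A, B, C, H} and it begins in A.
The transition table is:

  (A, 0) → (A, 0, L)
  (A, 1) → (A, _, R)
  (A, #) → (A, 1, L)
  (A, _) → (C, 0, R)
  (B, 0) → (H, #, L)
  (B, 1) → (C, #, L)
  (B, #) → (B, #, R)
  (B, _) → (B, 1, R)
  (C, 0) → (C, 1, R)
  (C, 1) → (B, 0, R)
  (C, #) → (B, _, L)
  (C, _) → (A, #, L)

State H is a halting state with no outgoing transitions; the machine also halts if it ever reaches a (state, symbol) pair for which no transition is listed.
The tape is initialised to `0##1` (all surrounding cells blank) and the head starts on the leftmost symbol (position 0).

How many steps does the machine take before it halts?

12

A | ____[0]##1   read 0 → write 0, move L, go to A
A | ___[_]0##1   read _ → write 0, move R, go to C
C | ___0[0]##1   read 0 → write 1, move R, go to C
C | ___01[#]#1   read # → write _, move L, go to B
B | ___0[1]_#1   read 1 → write #, move L, go to C
C | ___[0]#_#1   read 0 → write 1, move R, go to C
C | ___1[#]_#1   read # → write _, move L, go to B
B | ___[1]__#1   read 1 → write #, move L, go to C
C | __[_]#__#1   read _ → write #, move L, go to A
A | _[_]##__#1   read _ → write 0, move R, go to C
C | _0[#]#__#1   read # → write _, move L, go to B
B | _[0]_#__#1   read 0 → write #, move L, go to H
H | [_]#_#__#1
M halts after 12 transitions.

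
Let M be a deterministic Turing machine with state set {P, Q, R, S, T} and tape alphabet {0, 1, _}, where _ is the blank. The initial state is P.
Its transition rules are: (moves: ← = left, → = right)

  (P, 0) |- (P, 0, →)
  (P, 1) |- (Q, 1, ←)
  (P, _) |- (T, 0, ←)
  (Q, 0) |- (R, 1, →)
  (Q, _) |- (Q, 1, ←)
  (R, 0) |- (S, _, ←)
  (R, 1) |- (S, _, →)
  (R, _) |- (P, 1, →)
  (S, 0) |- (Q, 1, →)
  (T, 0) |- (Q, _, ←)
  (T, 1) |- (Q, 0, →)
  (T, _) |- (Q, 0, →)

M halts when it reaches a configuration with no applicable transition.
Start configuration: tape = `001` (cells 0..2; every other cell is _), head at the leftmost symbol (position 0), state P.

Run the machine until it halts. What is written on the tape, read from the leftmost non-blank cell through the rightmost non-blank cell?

01

P | [0]01_   read 0 → write 0, move →, go to P
P | 0[0]1_   read 0 → write 0, move →, go to P
P | 00[1]_   read 1 → write 1, move ←, go to Q
Q | 0[0]1_   read 0 → write 1, move →, go to R
R | 01[1]_   read 1 → write _, move →, go to S
S | 01_[_]
The non-blank tape span at halt is 01.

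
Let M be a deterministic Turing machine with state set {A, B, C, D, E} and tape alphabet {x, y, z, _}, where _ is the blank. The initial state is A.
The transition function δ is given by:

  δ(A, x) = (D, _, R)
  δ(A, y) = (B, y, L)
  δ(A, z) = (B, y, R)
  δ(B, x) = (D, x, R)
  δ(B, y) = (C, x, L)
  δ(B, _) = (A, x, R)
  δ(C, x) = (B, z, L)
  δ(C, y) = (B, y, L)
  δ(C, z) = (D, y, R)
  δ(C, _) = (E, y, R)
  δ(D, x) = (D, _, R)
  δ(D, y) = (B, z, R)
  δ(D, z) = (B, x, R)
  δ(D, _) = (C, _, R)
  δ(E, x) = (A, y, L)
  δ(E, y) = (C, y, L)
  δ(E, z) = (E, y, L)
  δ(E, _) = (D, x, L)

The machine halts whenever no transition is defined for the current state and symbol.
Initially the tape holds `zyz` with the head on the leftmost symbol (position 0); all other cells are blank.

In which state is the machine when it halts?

A | _[z]yz__   read z → write y, move R, go to B
B | _y[y]z__   read y → write x, move L, go to C
C | _[y]xz__   read y → write y, move L, go to B
B | [_]yxz__   read _ → write x, move R, go to A
A | x[y]xz__   read y → write y, move L, go to B
B | [x]yxz__   read x → write x, move R, go to D
D | x[y]xz__   read y → write z, move R, go to B
B | xz[x]z__   read x → write x, move R, go to D
D | xzx[z]__   read z → write x, move R, go to B
B | xzxx[_]_   read _ → write x, move R, go to A
A | xzxxx[_]
No transition is defined for (A, _); M halts in state A.

A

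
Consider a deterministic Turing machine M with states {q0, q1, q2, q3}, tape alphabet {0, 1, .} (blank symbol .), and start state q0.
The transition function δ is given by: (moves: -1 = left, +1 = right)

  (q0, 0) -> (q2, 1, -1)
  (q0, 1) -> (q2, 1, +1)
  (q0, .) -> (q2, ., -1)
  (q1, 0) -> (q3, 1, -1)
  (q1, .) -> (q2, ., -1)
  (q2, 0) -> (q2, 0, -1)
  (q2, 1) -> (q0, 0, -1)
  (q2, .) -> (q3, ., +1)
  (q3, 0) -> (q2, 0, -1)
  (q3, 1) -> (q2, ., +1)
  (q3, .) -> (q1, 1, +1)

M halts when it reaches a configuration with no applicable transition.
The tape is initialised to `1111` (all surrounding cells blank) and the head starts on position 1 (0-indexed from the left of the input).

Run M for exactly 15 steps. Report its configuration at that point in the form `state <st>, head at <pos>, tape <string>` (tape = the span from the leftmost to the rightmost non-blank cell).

q0 | ..1[1]11   read 1 → write 1, move +1, go to q2
q2 | ..11[1]1   read 1 → write 0, move -1, go to q0
q0 | ..1[1]01   read 1 → write 1, move +1, go to q2
q2 | ..11[0]1   read 0 → write 0, move -1, go to q2
q2 | ..1[1]01   read 1 → write 0, move -1, go to q0
q0 | ..[1]001   read 1 → write 1, move +1, go to q2
q2 | ..1[0]01   read 0 → write 0, move -1, go to q2
q2 | ..[1]001   read 1 → write 0, move -1, go to q0
q0 | .[.]0001   read . → write ., move -1, go to q2
q2 | [.].0001   read . → write ., move +1, go to q3
q3 | .[.]0001   read . → write 1, move +1, go to q1
q1 | .1[0]001   read 0 → write 1, move -1, go to q3
q3 | .[1]1001   read 1 → write ., move +1, go to q2
q2 | ..[1]001   read 1 → write 0, move -1, go to q0
q0 | .[.]0001   read . → write ., move -1, go to q2
q2 | [.].0001
After 15 steps: state q2, head at -2, tape 0001.

state q2, head at -2, tape 0001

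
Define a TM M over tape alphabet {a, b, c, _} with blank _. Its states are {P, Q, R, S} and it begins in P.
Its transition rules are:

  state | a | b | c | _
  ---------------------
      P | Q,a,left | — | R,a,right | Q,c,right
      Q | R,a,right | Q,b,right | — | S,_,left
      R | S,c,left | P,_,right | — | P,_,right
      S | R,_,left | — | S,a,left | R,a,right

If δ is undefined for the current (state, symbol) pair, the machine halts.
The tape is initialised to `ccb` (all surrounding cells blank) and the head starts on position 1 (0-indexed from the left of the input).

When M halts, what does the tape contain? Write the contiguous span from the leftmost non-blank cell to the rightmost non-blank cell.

state=P head=1 tape=__c[c]b__   (P,c)→(R,a,right)
state=R head=2 tape=__ca[b]__   (R,b)→(P,_,right)
state=P head=3 tape=__ca_[_]_   (P,_)→(Q,c,right)
state=Q head=4 tape=__ca_c[_]   (Q,_)→(S,_,left)
state=S head=3 tape=__ca_[c]_   (S,c)→(S,a,left)
state=S head=2 tape=__ca[_]a_   (S,_)→(R,a,right)
state=R head=3 tape=__caa[a]_   (R,a)→(S,c,left)
state=S head=2 tape=__ca[a]c_   (S,a)→(R,_,left)
state=R head=1 tape=__c[a]_c_   (R,a)→(S,c,left)
state=S head=0 tape=__[c]c_c_   (S,c)→(S,a,left)
state=S head=-1 tape=_[_]ac_c_   (S,_)→(R,a,right)
state=R head=0 tape=_a[a]c_c_   (R,a)→(S,c,left)
state=S head=-1 tape=_[a]cc_c_   (S,a)→(R,_,left)
state=R head=-2 tape=[_]_cc_c_   (R,_)→(P,_,right)
state=P head=-1 tape=_[_]cc_c_   (P,_)→(Q,c,right)
state=Q head=0 tape=_c[c]c_c_
The non-blank tape span at halt is ccc_c.

ccc_c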